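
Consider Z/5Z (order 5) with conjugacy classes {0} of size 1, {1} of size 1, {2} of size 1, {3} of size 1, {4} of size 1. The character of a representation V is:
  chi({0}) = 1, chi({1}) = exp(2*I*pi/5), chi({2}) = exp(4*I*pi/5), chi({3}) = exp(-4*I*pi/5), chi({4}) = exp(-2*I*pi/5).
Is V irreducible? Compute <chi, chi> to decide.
Irreducible: <chi, chi> = 1.

<chi, chi> = (1/|G|) sum_C |C| * |chi(C)|^2 = (1/5)[1*|1|^2 + 1*|exp(2*I*pi/5)|^2 + 1*|exp(4*I*pi/5)|^2 + 1*|exp(-4*I*pi/5)|^2 + 1*|exp(-2*I*pi/5)|^2]
  = (1/5)[(1) + (1) + (1) + (1) + (1)] = 5/5 = 1.
(Exp terms are combined using exp(i*s)*conj(exp(i*t)) = exp(i*(s-t)), and sums of them are collapsed using the identity that for every m > 1 the m distinct m-th roots of unity sum to 0, e.g. 1 + exp(2*I*pi/3) + exp(-2*I*pi/3) = 0.)
A character is irreducible iff <chi, chi> = 1, so this representation is irreducible.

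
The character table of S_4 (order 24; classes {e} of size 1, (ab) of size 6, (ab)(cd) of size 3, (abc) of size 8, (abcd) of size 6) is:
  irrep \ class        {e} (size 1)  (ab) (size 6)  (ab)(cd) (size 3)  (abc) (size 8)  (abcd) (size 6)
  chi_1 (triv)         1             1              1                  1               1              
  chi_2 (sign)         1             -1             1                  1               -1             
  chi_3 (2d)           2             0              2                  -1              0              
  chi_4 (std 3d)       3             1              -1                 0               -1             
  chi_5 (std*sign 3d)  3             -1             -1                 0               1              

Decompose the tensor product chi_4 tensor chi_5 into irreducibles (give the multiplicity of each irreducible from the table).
chi_4 tensor chi_5 = chi_2 + chi_3 + chi_4 + chi_5 (all other irreducibles have multiplicity 0).

Proof sketch: The character of a tensor product is the pointwise product (chi_4 * chi_5)(C) = chi_4(C) * chi_5(C):
  {e}: (3)*(3), (ab): (1)*(-1), (ab)(cd): (-1)*(-1), (abc): (0)*(0), (abcd): (-1)*(1)
so (chi_4 * chi_5) takes values
  {e} -> 9, (ab) -> -1, (ab)(cd) -> 1, (abc) -> 0, (abcd) -> -1.
Now take the inner product of this character with each irreducible chi from the table, <chi_4*chi_5, chi> = (1/24) sum_C |C| (chi_4*chi_5)(C) conj(chi(C)):
  <chi_4*chi_5, chi_1> = (1/24)[1*(9)*conj(1) + 6*(-1)*conj(1) + 3*(1)*conj(1) + 8*(0)*conj(1) + 6*(-1)*conj(1)]
      = (1/24)[(9) + (-6) + (3) + (0) + (-6)] = 0/24 = 0
  <chi_4*chi_5, chi_2> = (1/24)[1*(9)*conj(1) + 6*(-1)*conj(-1) + 3*(1)*conj(1) + 8*(0)*conj(1) + 6*(-1)*conj(-1)]
      = (1/24)[(9) + (6) + (3) + (0) + (6)] = 24/24 = 1
  <chi_4*chi_5, chi_3> = (1/24)[1*(9)*conj(2) + 6*(-1)*conj(0) + 3*(1)*conj(2) + 8*(0)*conj(-1) + 6*(-1)*conj(0)]
      = (1/24)[(18) + (0) + (6) + (0) + (0)] = 24/24 = 1
  <chi_4*chi_5, chi_4> = (1/24)[1*(9)*conj(3) + 6*(-1)*conj(1) + 3*(1)*conj(-1) + 8*(0)*conj(0) + 6*(-1)*conj(-1)]
      = (1/24)[(27) + (-6) + (-3) + (0) + (6)] = 24/24 = 1
  <chi_4*chi_5, chi_5> = (1/24)[1*(9)*conj(3) + 6*(-1)*conj(-1) + 3*(1)*conj(-1) + 8*(0)*conj(0) + 6*(-1)*conj(1)]
      = (1/24)[(27) + (6) + (-3) + (0) + (-6)] = 24/24 = 1
Hence the multiplicities are chi_2: 1, chi_3: 1, chi_4: 1, chi_5: 1. Dimension check: dim(chi_4)*dim(chi_5) = 3*3 = 9 and sum (mult * dim) = 1*1 + 1*2 + 1*3 + 1*3 = 9.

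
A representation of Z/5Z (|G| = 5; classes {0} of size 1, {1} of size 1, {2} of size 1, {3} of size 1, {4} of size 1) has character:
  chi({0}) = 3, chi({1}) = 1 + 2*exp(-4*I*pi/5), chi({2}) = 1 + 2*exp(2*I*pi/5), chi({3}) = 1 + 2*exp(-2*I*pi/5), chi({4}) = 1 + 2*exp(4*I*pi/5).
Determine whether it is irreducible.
Not irreducible (reducible): <chi, chi> = 5 > 1.

<chi, chi> = (1/|G|) sum_C |C| * |chi(C)|^2 = (1/5)[1*|3|^2 + 1*|1 + 2*exp(-4*I*pi/5)|^2 + 1*|1 + 2*exp(2*I*pi/5)|^2 + 1*|1 + 2*exp(-2*I*pi/5)|^2 + 1*|1 + 2*exp(4*I*pi/5)|^2]
  = (1/5)[(9) + (5 + 2*exp(-4*I*pi/5) + 2*exp(4*I*pi/5)) + (5 + 2*exp(-2*I*pi/5) + 2*exp(2*I*pi/5)) + (5 + 2*exp(-2*I*pi/5) + 2*exp(2*I*pi/5)) + (5 + 2*exp(-4*I*pi/5) + 2*exp(4*I*pi/5))] = 25/5 = 5.
(Exp terms are combined using exp(i*s)*conj(exp(i*t)) = exp(i*(s-t)), and sums of them are collapsed using the identity that for every m > 1 the m distinct m-th roots of unity sum to 0, e.g. 1 + exp(2*I*pi/3) + exp(-2*I*pi/3) = 0.)
A character is irreducible iff <chi, chi> = 1, so this representation is reducible.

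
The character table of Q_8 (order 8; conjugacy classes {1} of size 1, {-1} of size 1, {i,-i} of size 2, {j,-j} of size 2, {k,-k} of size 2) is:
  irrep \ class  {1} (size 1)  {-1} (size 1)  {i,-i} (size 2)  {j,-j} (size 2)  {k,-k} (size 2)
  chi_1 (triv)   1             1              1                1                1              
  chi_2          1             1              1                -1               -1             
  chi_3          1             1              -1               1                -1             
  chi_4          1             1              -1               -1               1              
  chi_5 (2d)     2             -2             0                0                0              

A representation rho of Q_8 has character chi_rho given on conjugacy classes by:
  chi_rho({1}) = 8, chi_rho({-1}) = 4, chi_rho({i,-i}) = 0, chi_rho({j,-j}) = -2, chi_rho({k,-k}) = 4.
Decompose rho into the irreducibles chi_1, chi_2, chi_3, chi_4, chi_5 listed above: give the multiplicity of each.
Multiplicities: chi_1: 2, chi_2: 1, chi_3: 0, chi_4: 3, chi_5: 1.

Derivation: Use <chi_rho, chi> = (1/|G|) sum_C |C| * chi_rho(C) * conj(chi(C)) with |G| = 8 for each irreducible chi in the table:
  <chi_rho, chi_1> = (1/8)[1*(8)*conj(1) + 1*(4)*conj(1) + 2*(0)*conj(1) + 2*(-2)*conj(1) + 2*(4)*conj(1)]
      = (1/8)[(8) + (4) + (0) + (-4) + (8)] = 16/8 = 2
  <chi_rho, chi_2> = (1/8)[1*(8)*conj(1) + 1*(4)*conj(1) + 2*(0)*conj(1) + 2*(-2)*conj(-1) + 2*(4)*conj(-1)]
      = (1/8)[(8) + (4) + (0) + (4) + (-8)] = 8/8 = 1
  <chi_rho, chi_3> = (1/8)[1*(8)*conj(1) + 1*(4)*conj(1) + 2*(0)*conj(-1) + 2*(-2)*conj(1) + 2*(4)*conj(-1)]
      = (1/8)[(8) + (4) + (0) + (-4) + (-8)] = 0/8 = 0
  <chi_rho, chi_4> = (1/8)[1*(8)*conj(1) + 1*(4)*conj(1) + 2*(0)*conj(-1) + 2*(-2)*conj(-1) + 2*(4)*conj(1)]
      = (1/8)[(8) + (4) + (0) + (4) + (8)] = 24/8 = 3
  <chi_rho, chi_5> = (1/8)[1*(8)*conj(2) + 1*(4)*conj(-2) + 2*(0)*conj(0) + 2*(-2)*conj(0) + 2*(4)*conj(0)]
      = (1/8)[(16) + (-8) + (0) + (0) + (0)] = 8/8 = 1
Dimension check: dim(rho) = sum (mult * dim) = 2*1 + 1*1 + 0*1 + 3*1 + 1*2 = 8 = chi_rho(e) = 8.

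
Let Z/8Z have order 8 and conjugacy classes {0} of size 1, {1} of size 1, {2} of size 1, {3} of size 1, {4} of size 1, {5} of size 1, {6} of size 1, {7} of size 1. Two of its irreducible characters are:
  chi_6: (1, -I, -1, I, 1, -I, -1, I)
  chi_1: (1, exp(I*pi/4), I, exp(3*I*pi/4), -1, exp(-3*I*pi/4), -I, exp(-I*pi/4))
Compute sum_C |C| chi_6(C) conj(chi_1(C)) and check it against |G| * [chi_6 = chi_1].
Sum = 0; so <chi_6, chi_1> = 0 (distinct irreducibles are orthogonal).

Justification: Compute term by term over conjugacy classes (|C| * chi_6(C) * conj(chi_1(C))):
  1*(1)*conj(1) + 1*(-I)*conj(exp(I*pi/4)) + 1*(-1)*conj(I) + 1*(I)*conj(exp(3*I*pi/4)) + 1*(1)*conj(-1) + 1*(-I)*conj(exp(-3*I*pi/4)) + 1*(-1)*conj(-I) + 1*(I)*conj(exp(-I*pi/4))
  = (1) + (-exp(I*pi/4)) + (I) + (exp(-I*pi/4)) + (-1) + (-exp(-3*I*pi/4)) + (-I) + (exp(3*I*pi/4))
  = 0.
(Exp terms are combined using exp(i*s)*conj(exp(i*t)) = exp(i*(s-t)), and sums of them are collapsed using the identity that for every m > 1 the m distinct m-th roots of unity sum to 0, e.g. 1 + exp(2*I*pi/3) + exp(-2*I*pi/3) = 0.)
Dividing by |G| = 8 gives 0/8 = 0, matching the row-orthogonality relation <chi_6, chi_1> = [chi_6 = chi_1].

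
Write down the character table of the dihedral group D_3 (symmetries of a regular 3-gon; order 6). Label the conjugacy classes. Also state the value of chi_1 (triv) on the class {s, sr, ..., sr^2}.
Conjugacy classes: {e} of size 1, {r^1, r^2} of size 2, {s, sr, ..., sr^2} of size 3.
Character table:
  irrep \ class              {e} (size 1)  {r^1, r^2} (size 2)  {s, sr, ..., sr^2} (size 3)
  chi_1 (triv)               1             1                    1                          
  chi_2 (sign: r->1, s->-1)  1             1                    -1                         
  chi_3 (2d, j=1)            2             -1                   0                          

Spot check: chi_1 (triv) on {s, sr, ..., sr^2} = 1.

Explanation: D_3 has order 2*3 = 6 with 3 conjugacy classes, hence 3 irreducibles. Sum of squared dims 1 + 1 + 4 = 6 = |G|. Linear characters come from the abelianisation; the 2-dimensional irreps have character r^k -> 2*cos(2*pi*j*k/3), reflections -> 0.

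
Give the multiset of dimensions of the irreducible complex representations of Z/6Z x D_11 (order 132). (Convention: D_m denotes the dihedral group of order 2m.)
Dimensions: 1, 1, 1, 1, 1, 1, 1, 1, 1, 1, 1, 1, 2, 2, 2, 2, 2, 2, 2, 2, 2, 2, 2, 2, 2, 2, 2, 2, 2, 2, 2, 2, 2, 2, 2, 2, 2, 2, 2, 2, 2, 2

Proof sketch: There are 42 irreducibles (= number of conjugacy classes). Their dimensions d_i satisfy sum d_i^2 = |G| = 132: 1 + 1 + 1 + 1 + 1 + 1 + 1 + 1 + 1 + 1 + 1 + 1 + 4 + 4 + 4 + 4 + 4 + 4 + 4 + 4 + 4 + 4 + 4 + 4 + 4 + 4 + 4 + 4 + 4 + 4 + 4 + 4 + 4 + 4 + 4 + 4 + 4 + 4 + 4 + 4 + 4 + 4 = 132. (For the product with Z/6Z: each of the 6 1-dim characters of Z/6Z tensors with each irrep of D_11, giving 6 copies of each D_11-dimension.)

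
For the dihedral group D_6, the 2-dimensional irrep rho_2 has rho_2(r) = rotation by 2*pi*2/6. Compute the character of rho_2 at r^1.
chi_{rho_2}(r^1) = 2*cos(2*pi*2*1/6) = -1

Derivation: rho_2(r^1) is rotation by angle 2*pi*2*1/6, whose trace is 2*cos(2*pi*2*1/6) = -1.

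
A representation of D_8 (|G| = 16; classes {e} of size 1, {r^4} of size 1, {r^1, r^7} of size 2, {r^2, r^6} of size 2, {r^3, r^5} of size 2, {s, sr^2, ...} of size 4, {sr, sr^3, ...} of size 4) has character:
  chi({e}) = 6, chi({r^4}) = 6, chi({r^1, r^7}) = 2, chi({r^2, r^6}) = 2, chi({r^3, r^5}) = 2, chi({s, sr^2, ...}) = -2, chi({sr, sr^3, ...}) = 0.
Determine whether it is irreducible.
Not irreducible (reducible): <chi, chi> = 7 > 1.

<chi, chi> = (1/|G|) sum_C |C| * |chi(C)|^2 = (1/16)[1*|6|^2 + 1*|6|^2 + 2*|2|^2 + 2*|2|^2 + 2*|2|^2 + 4*|-2|^2 + 4*|0|^2]
  = (1/16)[(36) + (36) + (8) + (8) + (8) + (16) + (0)] = 112/16 = 7.
A character is irreducible iff <chi, chi> = 1, so this representation is reducible.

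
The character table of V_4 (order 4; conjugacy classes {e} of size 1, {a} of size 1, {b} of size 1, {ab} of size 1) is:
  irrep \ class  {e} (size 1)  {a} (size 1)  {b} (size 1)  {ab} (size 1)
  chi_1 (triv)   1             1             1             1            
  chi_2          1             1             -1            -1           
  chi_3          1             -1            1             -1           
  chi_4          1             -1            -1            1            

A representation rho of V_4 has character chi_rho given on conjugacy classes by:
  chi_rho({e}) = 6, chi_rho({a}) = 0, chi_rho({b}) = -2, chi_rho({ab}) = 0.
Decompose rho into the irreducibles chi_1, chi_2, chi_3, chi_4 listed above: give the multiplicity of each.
Multiplicities: chi_1: 1, chi_2: 2, chi_3: 1, chi_4: 2.

Argument: Use <chi_rho, chi> = (1/|G|) sum_C |C| * chi_rho(C) * conj(chi(C)) with |G| = 4 for each irreducible chi in the table:
  <chi_rho, chi_1> = (1/4)[1*(6)*conj(1) + 1*(0)*conj(1) + 1*(-2)*conj(1) + 1*(0)*conj(1)]
      = (1/4)[(6) + (0) + (-2) + (0)] = 4/4 = 1
  <chi_rho, chi_2> = (1/4)[1*(6)*conj(1) + 1*(0)*conj(1) + 1*(-2)*conj(-1) + 1*(0)*conj(-1)]
      = (1/4)[(6) + (0) + (2) + (0)] = 8/4 = 2
  <chi_rho, chi_3> = (1/4)[1*(6)*conj(1) + 1*(0)*conj(-1) + 1*(-2)*conj(1) + 1*(0)*conj(-1)]
      = (1/4)[(6) + (0) + (-2) + (0)] = 4/4 = 1
  <chi_rho, chi_4> = (1/4)[1*(6)*conj(1) + 1*(0)*conj(-1) + 1*(-2)*conj(-1) + 1*(0)*conj(1)]
      = (1/4)[(6) + (0) + (2) + (0)] = 8/4 = 2
Dimension check: dim(rho) = sum (mult * dim) = 1*1 + 2*1 + 1*1 + 2*1 = 6 = chi_rho(e) = 6.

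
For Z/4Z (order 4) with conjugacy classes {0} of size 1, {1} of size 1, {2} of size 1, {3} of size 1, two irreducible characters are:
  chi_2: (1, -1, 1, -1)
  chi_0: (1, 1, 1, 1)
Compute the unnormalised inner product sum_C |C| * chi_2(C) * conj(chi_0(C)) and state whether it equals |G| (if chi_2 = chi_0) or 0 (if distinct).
Sum = 0; so <chi_2, chi_0> = 0 (distinct irreducibles are orthogonal).

Working: Compute term by term over conjugacy classes (|C| * chi_2(C) * conj(chi_0(C))):
  1*(1)*conj(1) + 1*(-1)*conj(1) + 1*(1)*conj(1) + 1*(-1)*conj(1)
  = (1) + (-1) + (1) + (-1)
  = 0.
(Exp terms are combined using exp(i*s)*conj(exp(i*t)) = exp(i*(s-t)), and sums of them are collapsed using the identity that for every m > 1 the m distinct m-th roots of unity sum to 0, e.g. 1 + exp(2*I*pi/3) + exp(-2*I*pi/3) = 0.)
Dividing by |G| = 4 gives 0/4 = 0, matching the row-orthogonality relation <chi_2, chi_0> = [chi_2 = chi_0].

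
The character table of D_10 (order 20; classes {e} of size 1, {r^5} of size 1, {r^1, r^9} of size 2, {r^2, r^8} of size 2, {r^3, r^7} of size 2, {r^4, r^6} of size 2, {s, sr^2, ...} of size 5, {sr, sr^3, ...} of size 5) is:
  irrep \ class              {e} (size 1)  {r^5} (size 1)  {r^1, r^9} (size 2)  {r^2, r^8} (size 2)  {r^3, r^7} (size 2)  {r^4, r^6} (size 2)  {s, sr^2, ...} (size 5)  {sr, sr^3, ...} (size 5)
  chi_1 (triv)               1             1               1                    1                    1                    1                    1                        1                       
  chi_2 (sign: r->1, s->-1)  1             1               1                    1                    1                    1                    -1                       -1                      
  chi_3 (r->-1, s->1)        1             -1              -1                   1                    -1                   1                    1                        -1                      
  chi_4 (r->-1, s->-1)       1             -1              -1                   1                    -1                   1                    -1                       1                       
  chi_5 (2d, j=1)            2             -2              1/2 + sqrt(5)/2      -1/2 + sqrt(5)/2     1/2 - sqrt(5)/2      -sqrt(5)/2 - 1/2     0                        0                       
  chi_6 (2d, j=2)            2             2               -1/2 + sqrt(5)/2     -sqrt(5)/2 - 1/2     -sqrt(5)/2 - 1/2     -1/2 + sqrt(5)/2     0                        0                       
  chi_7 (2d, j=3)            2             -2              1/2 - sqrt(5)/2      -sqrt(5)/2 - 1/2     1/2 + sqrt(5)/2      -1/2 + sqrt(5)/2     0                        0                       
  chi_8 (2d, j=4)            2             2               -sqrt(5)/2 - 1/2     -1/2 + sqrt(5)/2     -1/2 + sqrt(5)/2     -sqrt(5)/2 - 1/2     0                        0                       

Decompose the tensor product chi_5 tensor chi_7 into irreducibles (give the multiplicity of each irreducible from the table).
chi_5 tensor chi_7 = chi_6 + chi_8 (all other irreducibles have multiplicity 0).

The character of a tensor product is the pointwise product (chi_5 * chi_7)(C) = chi_5(C) * chi_7(C):
  {e}: (2)*(2), {r^5}: (-2)*(-2), {r^1, r^9}: (1/2 + sqrt(5)/2)*(1/2 - sqrt(5)/2), {r^2, r^8}: (-1/2 + sqrt(5)/2)*(-sqrt(5)/2 - 1/2), {r^3, r^7}: (1/2 - sqrt(5)/2)*(1/2 + sqrt(5)/2), {r^4, r^6}: (-sqrt(5)/2 - 1/2)*(-1/2 + sqrt(5)/2), {s, sr^2, ...}: (0)*(0), {sr, sr^3, ...}: (0)*(0)
so (chi_5 * chi_7) takes values
  {e} -> 4, {r^5} -> 4, {r^1, r^9} -> -1, {r^2, r^8} -> -1, {r^3, r^7} -> -1, {r^4, r^6} -> -1, {s, sr^2, ...} -> 0, {sr, sr^3, ...} -> 0.
Now take the inner product of this character with each irreducible chi from the table, <chi_5*chi_7, chi> = (1/20) sum_C |C| (chi_5*chi_7)(C) conj(chi(C)):
  <chi_5*chi_7, chi_1> = (1/20)[1*(4)*conj(1) + 1*(4)*conj(1) + 2*(-1)*conj(1) + 2*(-1)*conj(1) + 2*(-1)*conj(1) + 2*(-1)*conj(1) + 5*(0)*conj(1) + 5*(0)*conj(1)]
      = (1/20)[(4) + (4) + (-2) + (-2) + (-2) + (-2) + (0) + (0)] = 0/20 = 0
  <chi_5*chi_7, chi_2> = (1/20)[1*(4)*conj(1) + 1*(4)*conj(1) + 2*(-1)*conj(1) + 2*(-1)*conj(1) + 2*(-1)*conj(1) + 2*(-1)*conj(1) + 5*(0)*conj(-1) + 5*(0)*conj(-1)]
      = (1/20)[(4) + (4) + (-2) + (-2) + (-2) + (-2) + (0) + (0)] = 0/20 = 0
  <chi_5*chi_7, chi_3> = (1/20)[1*(4)*conj(1) + 1*(4)*conj(-1) + 2*(-1)*conj(-1) + 2*(-1)*conj(1) + 2*(-1)*conj(-1) + 2*(-1)*conj(1) + 5*(0)*conj(1) + 5*(0)*conj(-1)]
      = (1/20)[(4) + (-4) + (2) + (-2) + (2) + (-2) + (0) + (0)] = 0/20 = 0
  <chi_5*chi_7, chi_4> = (1/20)[1*(4)*conj(1) + 1*(4)*conj(-1) + 2*(-1)*conj(-1) + 2*(-1)*conj(1) + 2*(-1)*conj(-1) + 2*(-1)*conj(1) + 5*(0)*conj(-1) + 5*(0)*conj(1)]
      = (1/20)[(4) + (-4) + (2) + (-2) + (2) + (-2) + (0) + (0)] = 0/20 = 0
  <chi_5*chi_7, chi_5> = (1/20)[1*(4)*conj(2) + 1*(4)*conj(-2) + 2*(-1)*conj(1/2 + sqrt(5)/2) + 2*(-1)*conj(-1/2 + sqrt(5)/2) + 2*(-1)*conj(1/2 - sqrt(5)/2) + 2*(-1)*conj(-sqrt(5)/2 - 1/2) + 5*(0)*conj(0) + 5*(0)*conj(0)]
      = (1/20)[(8) + (-8) + (-sqrt(5) - 1) + (1 - sqrt(5)) + (-1 + sqrt(5)) + (1 + sqrt(5)) + (0) + (0)] = 0/20 = 0
  <chi_5*chi_7, chi_6> = (1/20)[1*(4)*conj(2) + 1*(4)*conj(2) + 2*(-1)*conj(-1/2 + sqrt(5)/2) + 2*(-1)*conj(-sqrt(5)/2 - 1/2) + 2*(-1)*conj(-sqrt(5)/2 - 1/2) + 2*(-1)*conj(-1/2 + sqrt(5)/2) + 5*(0)*conj(0) + 5*(0)*conj(0)]
      = (1/20)[(8) + (8) + (1 - sqrt(5)) + (1 + sqrt(5)) + (1 + sqrt(5)) + (1 - sqrt(5)) + (0) + (0)] = 20/20 = 1
  <chi_5*chi_7, chi_7> = (1/20)[1*(4)*conj(2) + 1*(4)*conj(-2) + 2*(-1)*conj(1/2 - sqrt(5)/2) + 2*(-1)*conj(-sqrt(5)/2 - 1/2) + 2*(-1)*conj(1/2 + sqrt(5)/2) + 2*(-1)*conj(-1/2 + sqrt(5)/2) + 5*(0)*conj(0) + 5*(0)*conj(0)]
      = (1/20)[(8) + (-8) + (-1 + sqrt(5)) + (1 + sqrt(5)) + (-sqrt(5) - 1) + (1 - sqrt(5)) + (0) + (0)] = 0/20 = 0
  <chi_5*chi_7, chi_8> = (1/20)[1*(4)*conj(2) + 1*(4)*conj(2) + 2*(-1)*conj(-sqrt(5)/2 - 1/2) + 2*(-1)*conj(-1/2 + sqrt(5)/2) + 2*(-1)*conj(-1/2 + sqrt(5)/2) + 2*(-1)*conj(-sqrt(5)/2 - 1/2) + 5*(0)*conj(0) + 5*(0)*conj(0)]
      = (1/20)[(8) + (8) + (1 + sqrt(5)) + (1 - sqrt(5)) + (1 - sqrt(5)) + (1 + sqrt(5)) + (0) + (0)] = 20/20 = 1
Hence the multiplicities are chi_6: 1, chi_8: 1. Dimension check: dim(chi_5)*dim(chi_7) = 2*2 = 4 and sum (mult * dim) = 1*2 + 1*2 = 4.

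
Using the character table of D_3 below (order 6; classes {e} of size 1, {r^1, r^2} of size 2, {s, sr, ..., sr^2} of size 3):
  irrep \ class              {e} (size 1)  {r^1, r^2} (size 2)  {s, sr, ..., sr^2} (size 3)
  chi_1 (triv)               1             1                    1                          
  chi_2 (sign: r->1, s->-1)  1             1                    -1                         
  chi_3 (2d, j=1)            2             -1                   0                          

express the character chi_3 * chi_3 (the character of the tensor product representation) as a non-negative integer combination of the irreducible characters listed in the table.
chi_3 tensor chi_3 = chi_1 + chi_2 + chi_3 (all other irreducibles have multiplicity 0).

Argument: The character of a tensor product is the pointwise product (chi_3 * chi_3)(C) = chi_3(C) * chi_3(C):
  {e}: (2)*(2), {r^1, r^2}: (-1)*(-1), {s, sr, ..., sr^2}: (0)*(0)
so (chi_3 * chi_3) takes values
  {e} -> 4, {r^1, r^2} -> 1, {s, sr, ..., sr^2} -> 0.
Now take the inner product of this character with each irreducible chi from the table, <chi_3*chi_3, chi> = (1/6) sum_C |C| (chi_3*chi_3)(C) conj(chi(C)):
  <chi_3*chi_3, chi_1> = (1/6)[1*(4)*conj(1) + 2*(1)*conj(1) + 3*(0)*conj(1)]
      = (1/6)[(4) + (2) + (0)] = 6/6 = 1
  <chi_3*chi_3, chi_2> = (1/6)[1*(4)*conj(1) + 2*(1)*conj(1) + 3*(0)*conj(-1)]
      = (1/6)[(4) + (2) + (0)] = 6/6 = 1
  <chi_3*chi_3, chi_3> = (1/6)[1*(4)*conj(2) + 2*(1)*conj(-1) + 3*(0)*conj(0)]
      = (1/6)[(8) + (-2) + (0)] = 6/6 = 1
Hence the multiplicities are chi_1: 1, chi_2: 1, chi_3: 1. Dimension check: dim(chi_3)*dim(chi_3) = 2*2 = 4 and sum (mult * dim) = 1*1 + 1*1 + 1*2 = 4.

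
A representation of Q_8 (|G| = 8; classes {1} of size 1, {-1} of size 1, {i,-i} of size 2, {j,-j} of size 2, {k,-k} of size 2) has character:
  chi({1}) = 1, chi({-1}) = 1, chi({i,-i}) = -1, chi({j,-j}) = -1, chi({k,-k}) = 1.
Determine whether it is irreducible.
Irreducible: <chi, chi> = 1.

Justification: <chi, chi> = (1/|G|) sum_C |C| * |chi(C)|^2 = (1/8)[1*|1|^2 + 1*|1|^2 + 2*|-1|^2 + 2*|-1|^2 + 2*|1|^2]
  = (1/8)[(1) + (1) + (2) + (2) + (2)] = 8/8 = 1.
A character is irreducible iff <chi, chi> = 1, so this representation is irreducible.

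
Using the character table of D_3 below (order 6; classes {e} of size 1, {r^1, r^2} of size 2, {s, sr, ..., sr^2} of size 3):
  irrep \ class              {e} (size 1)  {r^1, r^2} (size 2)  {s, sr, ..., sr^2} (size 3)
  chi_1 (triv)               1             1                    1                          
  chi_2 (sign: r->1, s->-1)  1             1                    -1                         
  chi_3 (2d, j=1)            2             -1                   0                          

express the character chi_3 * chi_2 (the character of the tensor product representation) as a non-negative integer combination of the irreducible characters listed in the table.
chi_3 tensor chi_2 = chi_3 (all other irreducibles have multiplicity 0).

Solution. The character of a tensor product is the pointwise product (chi_3 * chi_2)(C) = chi_3(C) * chi_2(C):
  {e}: (2)*(1), {r^1, r^2}: (-1)*(1), {s, sr, ..., sr^2}: (0)*(-1)
so (chi_3 * chi_2) takes values
  {e} -> 2, {r^1, r^2} -> -1, {s, sr, ..., sr^2} -> 0.
Now take the inner product of this character with each irreducible chi from the table, <chi_3*chi_2, chi> = (1/6) sum_C |C| (chi_3*chi_2)(C) conj(chi(C)):
  <chi_3*chi_2, chi_1> = (1/6)[1*(2)*conj(1) + 2*(-1)*conj(1) + 3*(0)*conj(1)]
      = (1/6)[(2) + (-2) + (0)] = 0/6 = 0
  <chi_3*chi_2, chi_2> = (1/6)[1*(2)*conj(1) + 2*(-1)*conj(1) + 3*(0)*conj(-1)]
      = (1/6)[(2) + (-2) + (0)] = 0/6 = 0
  <chi_3*chi_2, chi_3> = (1/6)[1*(2)*conj(2) + 2*(-1)*conj(-1) + 3*(0)*conj(0)]
      = (1/6)[(4) + (2) + (0)] = 6/6 = 1
Hence the multiplicities are chi_3: 1. Dimension check: dim(chi_3)*dim(chi_2) = 2*1 = 2 and sum (mult * dim) = 1*2 = 2.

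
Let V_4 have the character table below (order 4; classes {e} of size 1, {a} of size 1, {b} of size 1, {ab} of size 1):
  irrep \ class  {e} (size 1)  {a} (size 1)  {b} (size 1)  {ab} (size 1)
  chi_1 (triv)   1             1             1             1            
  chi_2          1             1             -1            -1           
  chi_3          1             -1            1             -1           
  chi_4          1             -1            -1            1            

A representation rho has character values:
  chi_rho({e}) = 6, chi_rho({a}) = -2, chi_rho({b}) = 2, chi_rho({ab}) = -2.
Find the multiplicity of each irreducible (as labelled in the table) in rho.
Multiplicities: chi_1: 1, chi_2: 1, chi_3: 3, chi_4: 1.

Solution. Use <chi_rho, chi> = (1/|G|) sum_C |C| * chi_rho(C) * conj(chi(C)) with |G| = 4 for each irreducible chi in the table:
  <chi_rho, chi_1> = (1/4)[1*(6)*conj(1) + 1*(-2)*conj(1) + 1*(2)*conj(1) + 1*(-2)*conj(1)]
      = (1/4)[(6) + (-2) + (2) + (-2)] = 4/4 = 1
  <chi_rho, chi_2> = (1/4)[1*(6)*conj(1) + 1*(-2)*conj(1) + 1*(2)*conj(-1) + 1*(-2)*conj(-1)]
      = (1/4)[(6) + (-2) + (-2) + (2)] = 4/4 = 1
  <chi_rho, chi_3> = (1/4)[1*(6)*conj(1) + 1*(-2)*conj(-1) + 1*(2)*conj(1) + 1*(-2)*conj(-1)]
      = (1/4)[(6) + (2) + (2) + (2)] = 12/4 = 3
  <chi_rho, chi_4> = (1/4)[1*(6)*conj(1) + 1*(-2)*conj(-1) + 1*(2)*conj(-1) + 1*(-2)*conj(1)]
      = (1/4)[(6) + (2) + (-2) + (-2)] = 4/4 = 1
Dimension check: dim(rho) = sum (mult * dim) = 1*1 + 1*1 + 3*1 + 1*1 = 6 = chi_rho(e) = 6.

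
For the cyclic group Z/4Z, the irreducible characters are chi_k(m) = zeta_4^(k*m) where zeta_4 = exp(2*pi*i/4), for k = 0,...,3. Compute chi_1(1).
chi_1(1) = zeta_4^1 = I

Details: chi_1(1) = zeta_4^(1*1) = zeta_4^1. Since zeta_4^4 = 1, this equals zeta_4^1 = exp(2*pi*i*1/4) = I.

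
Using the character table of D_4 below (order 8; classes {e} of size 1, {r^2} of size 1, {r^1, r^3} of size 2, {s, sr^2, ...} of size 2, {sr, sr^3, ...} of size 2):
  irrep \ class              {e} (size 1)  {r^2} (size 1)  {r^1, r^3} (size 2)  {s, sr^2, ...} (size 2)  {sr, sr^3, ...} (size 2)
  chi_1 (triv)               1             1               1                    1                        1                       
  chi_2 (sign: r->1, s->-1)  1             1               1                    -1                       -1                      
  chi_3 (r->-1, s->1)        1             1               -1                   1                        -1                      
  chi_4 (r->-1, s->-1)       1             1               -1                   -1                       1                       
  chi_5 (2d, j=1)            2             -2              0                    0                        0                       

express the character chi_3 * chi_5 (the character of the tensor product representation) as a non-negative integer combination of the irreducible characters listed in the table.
chi_3 tensor chi_5 = chi_5 (all other irreducibles have multiplicity 0).

Why: The character of a tensor product is the pointwise product (chi_3 * chi_5)(C) = chi_3(C) * chi_5(C):
  {e}: (1)*(2), {r^2}: (1)*(-2), {r^1, r^3}: (-1)*(0), {s, sr^2, ...}: (1)*(0), {sr, sr^3, ...}: (-1)*(0)
so (chi_3 * chi_5) takes values
  {e} -> 2, {r^2} -> -2, {r^1, r^3} -> 0, {s, sr^2, ...} -> 0, {sr, sr^3, ...} -> 0.
Now take the inner product of this character with each irreducible chi from the table, <chi_3*chi_5, chi> = (1/8) sum_C |C| (chi_3*chi_5)(C) conj(chi(C)):
  <chi_3*chi_5, chi_1> = (1/8)[1*(2)*conj(1) + 1*(-2)*conj(1) + 2*(0)*conj(1) + 2*(0)*conj(1) + 2*(0)*conj(1)]
      = (1/8)[(2) + (-2) + (0) + (0) + (0)] = 0/8 = 0
  <chi_3*chi_5, chi_2> = (1/8)[1*(2)*conj(1) + 1*(-2)*conj(1) + 2*(0)*conj(1) + 2*(0)*conj(-1) + 2*(0)*conj(-1)]
      = (1/8)[(2) + (-2) + (0) + (0) + (0)] = 0/8 = 0
  <chi_3*chi_5, chi_3> = (1/8)[1*(2)*conj(1) + 1*(-2)*conj(1) + 2*(0)*conj(-1) + 2*(0)*conj(1) + 2*(0)*conj(-1)]
      = (1/8)[(2) + (-2) + (0) + (0) + (0)] = 0/8 = 0
  <chi_3*chi_5, chi_4> = (1/8)[1*(2)*conj(1) + 1*(-2)*conj(1) + 2*(0)*conj(-1) + 2*(0)*conj(-1) + 2*(0)*conj(1)]
      = (1/8)[(2) + (-2) + (0) + (0) + (0)] = 0/8 = 0
  <chi_3*chi_5, chi_5> = (1/8)[1*(2)*conj(2) + 1*(-2)*conj(-2) + 2*(0)*conj(0) + 2*(0)*conj(0) + 2*(0)*conj(0)]
      = (1/8)[(4) + (4) + (0) + (0) + (0)] = 8/8 = 1
Hence the multiplicities are chi_5: 1. Dimension check: dim(chi_3)*dim(chi_5) = 1*2 = 2 and sum (mult * dim) = 1*2 = 2.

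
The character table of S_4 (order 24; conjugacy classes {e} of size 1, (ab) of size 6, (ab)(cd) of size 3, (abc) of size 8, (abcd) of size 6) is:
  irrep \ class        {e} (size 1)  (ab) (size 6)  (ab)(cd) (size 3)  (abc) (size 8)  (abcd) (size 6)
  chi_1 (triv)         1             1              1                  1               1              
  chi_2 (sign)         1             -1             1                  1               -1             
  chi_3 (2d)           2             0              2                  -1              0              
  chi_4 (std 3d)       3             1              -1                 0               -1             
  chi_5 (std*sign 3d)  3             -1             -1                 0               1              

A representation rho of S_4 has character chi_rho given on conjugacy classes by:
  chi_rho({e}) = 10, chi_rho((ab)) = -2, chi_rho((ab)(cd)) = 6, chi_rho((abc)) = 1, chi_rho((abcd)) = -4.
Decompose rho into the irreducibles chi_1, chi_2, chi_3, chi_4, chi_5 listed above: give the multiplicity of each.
Multiplicities: chi_1: 0, chi_2: 3, chi_3: 2, chi_4: 1, chi_5: 0.

Explanation: Use <chi_rho, chi> = (1/|G|) sum_C |C| * chi_rho(C) * conj(chi(C)) with |G| = 24 for each irreducible chi in the table:
  <chi_rho, chi_1> = (1/24)[1*(10)*conj(1) + 6*(-2)*conj(1) + 3*(6)*conj(1) + 8*(1)*conj(1) + 6*(-4)*conj(1)]
      = (1/24)[(10) + (-12) + (18) + (8) + (-24)] = 0/24 = 0
  <chi_rho, chi_2> = (1/24)[1*(10)*conj(1) + 6*(-2)*conj(-1) + 3*(6)*conj(1) + 8*(1)*conj(1) + 6*(-4)*conj(-1)]
      = (1/24)[(10) + (12) + (18) + (8) + (24)] = 72/24 = 3
  <chi_rho, chi_3> = (1/24)[1*(10)*conj(2) + 6*(-2)*conj(0) + 3*(6)*conj(2) + 8*(1)*conj(-1) + 6*(-4)*conj(0)]
      = (1/24)[(20) + (0) + (36) + (-8) + (0)] = 48/24 = 2
  <chi_rho, chi_4> = (1/24)[1*(10)*conj(3) + 6*(-2)*conj(1) + 3*(6)*conj(-1) + 8*(1)*conj(0) + 6*(-4)*conj(-1)]
      = (1/24)[(30) + (-12) + (-18) + (0) + (24)] = 24/24 = 1
  <chi_rho, chi_5> = (1/24)[1*(10)*conj(3) + 6*(-2)*conj(-1) + 3*(6)*conj(-1) + 8*(1)*conj(0) + 6*(-4)*conj(1)]
      = (1/24)[(30) + (12) + (-18) + (0) + (-24)] = 0/24 = 0
Dimension check: dim(rho) = sum (mult * dim) = 0*1 + 3*1 + 2*2 + 1*3 + 0*3 = 10 = chi_rho(e) = 10.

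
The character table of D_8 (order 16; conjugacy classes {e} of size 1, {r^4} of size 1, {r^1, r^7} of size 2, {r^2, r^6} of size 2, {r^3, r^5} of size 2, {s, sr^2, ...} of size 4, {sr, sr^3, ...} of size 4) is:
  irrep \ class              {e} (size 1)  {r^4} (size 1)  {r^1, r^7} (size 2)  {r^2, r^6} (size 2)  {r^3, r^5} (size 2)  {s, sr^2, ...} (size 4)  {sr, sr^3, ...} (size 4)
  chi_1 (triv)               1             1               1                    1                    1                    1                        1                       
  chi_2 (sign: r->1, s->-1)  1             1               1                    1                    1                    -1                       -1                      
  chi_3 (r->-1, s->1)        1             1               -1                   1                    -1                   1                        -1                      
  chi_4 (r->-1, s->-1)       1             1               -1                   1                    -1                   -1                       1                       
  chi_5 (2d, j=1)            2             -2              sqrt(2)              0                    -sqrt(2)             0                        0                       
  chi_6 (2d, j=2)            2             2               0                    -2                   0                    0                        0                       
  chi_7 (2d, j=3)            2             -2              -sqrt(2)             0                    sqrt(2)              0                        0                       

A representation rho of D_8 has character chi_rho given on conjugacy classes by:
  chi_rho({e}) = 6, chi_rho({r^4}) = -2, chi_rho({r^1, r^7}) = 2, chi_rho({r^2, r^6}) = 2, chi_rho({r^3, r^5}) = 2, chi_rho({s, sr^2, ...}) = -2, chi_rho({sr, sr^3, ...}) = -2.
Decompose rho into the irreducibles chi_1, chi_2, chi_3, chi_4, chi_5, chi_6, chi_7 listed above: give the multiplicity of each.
Multiplicities: chi_1: 0, chi_2: 2, chi_3: 0, chi_4: 0, chi_5: 1, chi_6: 0, chi_7: 1.

Proof sketch: Use <chi_rho, chi> = (1/|G|) sum_C |C| * chi_rho(C) * conj(chi(C)) with |G| = 16 for each irreducible chi in the table:
  <chi_rho, chi_1> = (1/16)[1*(6)*conj(1) + 1*(-2)*conj(1) + 2*(2)*conj(1) + 2*(2)*conj(1) + 2*(2)*conj(1) + 4*(-2)*conj(1) + 4*(-2)*conj(1)]
      = (1/16)[(6) + (-2) + (4) + (4) + (4) + (-8) + (-8)] = 0/16 = 0
  <chi_rho, chi_2> = (1/16)[1*(6)*conj(1) + 1*(-2)*conj(1) + 2*(2)*conj(1) + 2*(2)*conj(1) + 2*(2)*conj(1) + 4*(-2)*conj(-1) + 4*(-2)*conj(-1)]
      = (1/16)[(6) + (-2) + (4) + (4) + (4) + (8) + (8)] = 32/16 = 2
  <chi_rho, chi_3> = (1/16)[1*(6)*conj(1) + 1*(-2)*conj(1) + 2*(2)*conj(-1) + 2*(2)*conj(1) + 2*(2)*conj(-1) + 4*(-2)*conj(1) + 4*(-2)*conj(-1)]
      = (1/16)[(6) + (-2) + (-4) + (4) + (-4) + (-8) + (8)] = 0/16 = 0
  <chi_rho, chi_4> = (1/16)[1*(6)*conj(1) + 1*(-2)*conj(1) + 2*(2)*conj(-1) + 2*(2)*conj(1) + 2*(2)*conj(-1) + 4*(-2)*conj(-1) + 4*(-2)*conj(1)]
      = (1/16)[(6) + (-2) + (-4) + (4) + (-4) + (8) + (-8)] = 0/16 = 0
  <chi_rho, chi_5> = (1/16)[1*(6)*conj(2) + 1*(-2)*conj(-2) + 2*(2)*conj(sqrt(2)) + 2*(2)*conj(0) + 2*(2)*conj(-sqrt(2)) + 4*(-2)*conj(0) + 4*(-2)*conj(0)]
      = (1/16)[(12) + (4) + (4*sqrt(2)) + (0) + (-4*sqrt(2)) + (0) + (0)] = 16/16 = 1
  <chi_rho, chi_6> = (1/16)[1*(6)*conj(2) + 1*(-2)*conj(2) + 2*(2)*conj(0) + 2*(2)*conj(-2) + 2*(2)*conj(0) + 4*(-2)*conj(0) + 4*(-2)*conj(0)]
      = (1/16)[(12) + (-4) + (0) + (-8) + (0) + (0) + (0)] = 0/16 = 0
  <chi_rho, chi_7> = (1/16)[1*(6)*conj(2) + 1*(-2)*conj(-2) + 2*(2)*conj(-sqrt(2)) + 2*(2)*conj(0) + 2*(2)*conj(sqrt(2)) + 4*(-2)*conj(0) + 4*(-2)*conj(0)]
      = (1/16)[(12) + (4) + (-4*sqrt(2)) + (0) + (4*sqrt(2)) + (0) + (0)] = 16/16 = 1
Dimension check: dim(rho) = sum (mult * dim) = 0*1 + 2*1 + 0*1 + 0*1 + 1*2 + 0*2 + 1*2 = 6 = chi_rho(e) = 6.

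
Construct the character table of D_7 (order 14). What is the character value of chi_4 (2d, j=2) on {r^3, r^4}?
Conjugacy classes: {e} of size 1, {r^1, r^6} of size 2, {r^2, r^5} of size 2, {r^3, r^4} of size 2, {s, sr, ..., sr^6} of size 7.
Character table:
  irrep \ class              {e} (size 1)  {r^1, r^6} (size 2)  {r^2, r^5} (size 2)  {r^3, r^4} (size 2)  {s, sr, ..., sr^6} (size 7)
  chi_1 (triv)               1             1                    1                    1                    1                          
  chi_2 (sign: r->1, s->-1)  1             1                    1                    1                    -1                         
  chi_3 (2d, j=1)            2             2*cos(2*pi/7)        -2*cos(3*pi/7)       -2*cos(pi/7)         0                          
  chi_4 (2d, j=2)            2             -2*cos(3*pi/7)       -2*cos(pi/7)         2*cos(2*pi/7)        0                          
  chi_5 (2d, j=3)            2             -2*cos(pi/7)         2*cos(2*pi/7)        -2*cos(3*pi/7)       0                          

Spot check: chi_4 (2d, j=2) on {r^3, r^4} = 2*cos(2*pi/7).

Explanation: D_7 has order 2*7 = 14 with 5 conjugacy classes, hence 5 irreducibles. Sum of squared dims 1 + 1 + 4 + 4 + 4 = 14 = |G|. Linear characters come from the abelianisation; the 2-dimensional irreps have character r^k -> 2*cos(2*pi*j*k/7), reflections -> 0.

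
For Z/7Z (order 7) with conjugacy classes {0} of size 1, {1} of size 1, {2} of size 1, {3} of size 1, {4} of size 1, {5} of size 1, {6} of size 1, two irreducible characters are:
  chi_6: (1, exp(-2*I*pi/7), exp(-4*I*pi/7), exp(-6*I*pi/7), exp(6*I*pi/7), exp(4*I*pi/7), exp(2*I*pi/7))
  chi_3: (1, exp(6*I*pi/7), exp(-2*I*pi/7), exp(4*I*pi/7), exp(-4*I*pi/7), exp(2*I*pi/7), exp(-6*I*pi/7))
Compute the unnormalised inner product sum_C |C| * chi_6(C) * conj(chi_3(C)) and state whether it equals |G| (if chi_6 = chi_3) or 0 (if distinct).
Sum = 0; so <chi_6, chi_3> = 0 (distinct irreducibles are orthogonal).

Proof sketch: Compute term by term over conjugacy classes (|C| * chi_6(C) * conj(chi_3(C))):
  1*(1)*conj(1) + 1*(exp(-2*I*pi/7))*conj(exp(6*I*pi/7)) + 1*(exp(-4*I*pi/7))*conj(exp(-2*I*pi/7)) + 1*(exp(-6*I*pi/7))*conj(exp(4*I*pi/7)) + 1*(exp(6*I*pi/7))*conj(exp(-4*I*pi/7)) + 1*(exp(4*I*pi/7))*conj(exp(2*I*pi/7)) + 1*(exp(2*I*pi/7))*conj(exp(-6*I*pi/7))
  = (1) + (exp(6*I*pi/7)) + (exp(-2*I*pi/7)) + (exp(4*I*pi/7)) + (exp(-4*I*pi/7)) + (exp(2*I*pi/7)) + (exp(-6*I*pi/7))
  = 0.
(Exp terms are combined using exp(i*s)*conj(exp(i*t)) = exp(i*(s-t)), and sums of them are collapsed using the identity that for every m > 1 the m distinct m-th roots of unity sum to 0, e.g. 1 + exp(2*I*pi/3) + exp(-2*I*pi/3) = 0.)
Dividing by |G| = 7 gives 0/7 = 0, matching the row-orthogonality relation <chi_6, chi_3> = [chi_6 = chi_3].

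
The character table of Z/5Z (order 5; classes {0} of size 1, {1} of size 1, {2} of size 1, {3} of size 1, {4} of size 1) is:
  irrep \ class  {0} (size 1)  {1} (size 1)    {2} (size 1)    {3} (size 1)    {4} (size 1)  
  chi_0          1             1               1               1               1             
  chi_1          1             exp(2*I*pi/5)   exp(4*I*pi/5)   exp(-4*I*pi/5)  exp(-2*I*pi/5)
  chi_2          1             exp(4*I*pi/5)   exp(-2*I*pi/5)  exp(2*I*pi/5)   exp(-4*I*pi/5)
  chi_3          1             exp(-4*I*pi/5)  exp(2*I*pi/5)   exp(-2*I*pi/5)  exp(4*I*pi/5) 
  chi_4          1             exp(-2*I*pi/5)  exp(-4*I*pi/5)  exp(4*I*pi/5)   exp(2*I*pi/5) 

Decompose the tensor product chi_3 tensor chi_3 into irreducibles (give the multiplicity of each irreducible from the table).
chi_3 tensor chi_3 = chi_1 (all other irreducibles have multiplicity 0).

Argument: The character of a tensor product is the pointwise product (chi_3 * chi_3)(C) = chi_3(C) * chi_3(C):
  {0}: (1)*(1), {1}: (exp(-4*I*pi/5))*(exp(-4*I*pi/5)), {2}: (exp(2*I*pi/5))*(exp(2*I*pi/5)), {3}: (exp(-2*I*pi/5))*(exp(-2*I*pi/5)), {4}: (exp(4*I*pi/5))*(exp(4*I*pi/5))
so (chi_3 * chi_3) takes values
  {0} -> 1, {1} -> exp(2*I*pi/5), {2} -> exp(4*I*pi/5), {3} -> exp(-4*I*pi/5), {4} -> exp(-2*I*pi/5).
Now take the inner product of this character with each irreducible chi from the table, <chi_3*chi_3, chi> = (1/5) sum_C |C| (chi_3*chi_3)(C) conj(chi(C)):
  <chi_3*chi_3, chi_0> = (1/5)[1*(1)*conj(1) + 1*(exp(2*I*pi/5))*conj(1) + 1*(exp(4*I*pi/5))*conj(1) + 1*(exp(-4*I*pi/5))*conj(1) + 1*(exp(-2*I*pi/5))*conj(1)]
      = (1/5)[(1) + (exp(2*I*pi/5)) + (exp(4*I*pi/5)) + (exp(-4*I*pi/5)) + (exp(-2*I*pi/5))] = 0/5 = 0
  <chi_3*chi_3, chi_1> = (1/5)[1*(1)*conj(1) + 1*(exp(2*I*pi/5))*conj(exp(2*I*pi/5)) + 1*(exp(4*I*pi/5))*conj(exp(4*I*pi/5)) + 1*(exp(-4*I*pi/5))*conj(exp(-4*I*pi/5)) + 1*(exp(-2*I*pi/5))*conj(exp(-2*I*pi/5))]
      = (1/5)[(1) + (1) + (1) + (1) + (1)] = 5/5 = 1
  <chi_3*chi_3, chi_2> = (1/5)[1*(1)*conj(1) + 1*(exp(2*I*pi/5))*conj(exp(4*I*pi/5)) + 1*(exp(4*I*pi/5))*conj(exp(-2*I*pi/5)) + 1*(exp(-4*I*pi/5))*conj(exp(2*I*pi/5)) + 1*(exp(-2*I*pi/5))*conj(exp(-4*I*pi/5))]
      = (1/5)[(1) + (exp(-2*I*pi/5)) + (exp(-4*I*pi/5)) + (exp(4*I*pi/5)) + (exp(2*I*pi/5))] = 0/5 = 0
  <chi_3*chi_3, chi_3> = (1/5)[1*(1)*conj(1) + 1*(exp(2*I*pi/5))*conj(exp(-4*I*pi/5)) + 1*(exp(4*I*pi/5))*conj(exp(2*I*pi/5)) + 1*(exp(-4*I*pi/5))*conj(exp(-2*I*pi/5)) + 1*(exp(-2*I*pi/5))*conj(exp(4*I*pi/5))]
      = (1/5)[(1) + (exp(-4*I*pi/5)) + (exp(2*I*pi/5)) + (exp(-2*I*pi/5)) + (exp(4*I*pi/5))] = 0/5 = 0
  <chi_3*chi_3, chi_4> = (1/5)[1*(1)*conj(1) + 1*(exp(2*I*pi/5))*conj(exp(-2*I*pi/5)) + 1*(exp(4*I*pi/5))*conj(exp(-4*I*pi/5)) + 1*(exp(-4*I*pi/5))*conj(exp(4*I*pi/5)) + 1*(exp(-2*I*pi/5))*conj(exp(2*I*pi/5))]
      = (1/5)[(1) + (exp(4*I*pi/5)) + (exp(-2*I*pi/5)) + (exp(2*I*pi/5)) + (exp(-4*I*pi/5))] = 0/5 = 0
(Exp terms are combined using exp(i*s)*conj(exp(i*t)) = exp(i*(s-t)), and sums of them are collapsed using the identity that for every m > 1 the m distinct m-th roots of unity sum to 0, e.g. 1 + exp(2*I*pi/3) + exp(-2*I*pi/3) = 0.)
Hence the multiplicities are chi_1: 1. Dimension check: dim(chi_3)*dim(chi_3) = 1*1 = 1 and sum (mult * dim) = 1*1 = 1.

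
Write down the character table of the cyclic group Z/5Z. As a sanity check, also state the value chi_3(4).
Character table of Z/5Z (irreps indexed chi_0,...,chi_4 with chi_k(m) = zeta_5^(k*m), zeta_5 = exp(2*pi*i/5)):
  irrep \ class  {0} (size 1)  {1} (size 1)    {2} (size 1)    {3} (size 1)    {4} (size 1)  
  chi_0          1             1               1               1               1             
  chi_1          1             exp(2*I*pi/5)   exp(4*I*pi/5)   exp(-4*I*pi/5)  exp(-2*I*pi/5)
  chi_2          1             exp(4*I*pi/5)   exp(-2*I*pi/5)  exp(2*I*pi/5)   exp(-4*I*pi/5)
  chi_3          1             exp(-4*I*pi/5)  exp(2*I*pi/5)   exp(-2*I*pi/5)  exp(4*I*pi/5) 
  chi_4          1             exp(-2*I*pi/5)  exp(-4*I*pi/5)  exp(4*I*pi/5)   exp(2*I*pi/5) 

Spot check: chi_3(4) = zeta_5^(3*4) = zeta_5^12 = exp(4*I*pi/5).

Why: Z/5Z is abelian, so all 5 irreducible complex representations are 1-dimensional. They are given by chi_k(m) = zeta_5^(k*m) for k = 0,...,4. Row orthogonality: sum_m chi_k(m) conj(chi_l(m)) = 5 * [k = l].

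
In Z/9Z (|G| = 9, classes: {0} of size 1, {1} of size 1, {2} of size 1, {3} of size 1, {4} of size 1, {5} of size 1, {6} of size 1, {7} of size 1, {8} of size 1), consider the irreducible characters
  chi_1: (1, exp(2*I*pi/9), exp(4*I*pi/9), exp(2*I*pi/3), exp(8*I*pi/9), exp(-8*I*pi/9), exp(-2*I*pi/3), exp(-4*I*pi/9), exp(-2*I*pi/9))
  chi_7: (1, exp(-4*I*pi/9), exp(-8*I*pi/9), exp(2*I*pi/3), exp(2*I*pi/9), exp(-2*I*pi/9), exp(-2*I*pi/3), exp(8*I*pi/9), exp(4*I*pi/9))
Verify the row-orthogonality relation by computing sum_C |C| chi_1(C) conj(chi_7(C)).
Sum = 0; so <chi_1, chi_7> = 0 (distinct irreducibles are orthogonal).

Compute term by term over conjugacy classes (|C| * chi_1(C) * conj(chi_7(C))):
  1*(1)*conj(1) + 1*(exp(2*I*pi/9))*conj(exp(-4*I*pi/9)) + 1*(exp(4*I*pi/9))*conj(exp(-8*I*pi/9)) + 1*(exp(2*I*pi/3))*conj(exp(2*I*pi/3)) + 1*(exp(8*I*pi/9))*conj(exp(2*I*pi/9)) + 1*(exp(-8*I*pi/9))*conj(exp(-2*I*pi/9)) + 1*(exp(-2*I*pi/3))*conj(exp(-2*I*pi/3)) + 1*(exp(-4*I*pi/9))*conj(exp(8*I*pi/9)) + 1*(exp(-2*I*pi/9))*conj(exp(4*I*pi/9))
  = (1) + (exp(2*I*pi/3)) + (exp(-2*I*pi/3)) + (1) + (exp(2*I*pi/3)) + (exp(-2*I*pi/3)) + (1) + (exp(2*I*pi/3)) + (exp(-2*I*pi/3))
  = 0.
(Exp terms are combined using exp(i*s)*conj(exp(i*t)) = exp(i*(s-t)), and sums of them are collapsed using the identity that for every m > 1 the m distinct m-th roots of unity sum to 0, e.g. 1 + exp(2*I*pi/3) + exp(-2*I*pi/3) = 0.)
Dividing by |G| = 9 gives 0/9 = 0, matching the row-orthogonality relation <chi_1, chi_7> = [chi_1 = chi_7].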